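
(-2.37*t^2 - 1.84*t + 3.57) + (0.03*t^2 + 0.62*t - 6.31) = -2.34*t^2 - 1.22*t - 2.74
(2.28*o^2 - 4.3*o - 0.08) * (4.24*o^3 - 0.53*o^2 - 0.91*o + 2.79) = 9.6672*o^5 - 19.4404*o^4 - 0.135*o^3 + 10.3166*o^2 - 11.9242*o - 0.2232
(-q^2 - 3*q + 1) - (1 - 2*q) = -q^2 - q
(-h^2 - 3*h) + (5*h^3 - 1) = 5*h^3 - h^2 - 3*h - 1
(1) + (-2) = -1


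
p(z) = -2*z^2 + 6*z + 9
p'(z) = 6 - 4*z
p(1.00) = 13.00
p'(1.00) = 2.00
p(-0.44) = 5.97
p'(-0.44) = 7.76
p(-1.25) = -1.62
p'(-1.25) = 11.00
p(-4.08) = -48.77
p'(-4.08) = 22.32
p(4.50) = -4.50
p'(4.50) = -12.00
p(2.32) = 12.16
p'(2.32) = -3.28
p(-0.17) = 7.92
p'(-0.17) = 6.68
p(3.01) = 8.94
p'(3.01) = -6.04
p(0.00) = 9.00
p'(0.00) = 6.00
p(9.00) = -99.00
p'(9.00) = -30.00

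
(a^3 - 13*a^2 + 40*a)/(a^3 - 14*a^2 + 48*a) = (a - 5)/(a - 6)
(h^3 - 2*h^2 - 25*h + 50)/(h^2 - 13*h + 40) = (h^2 + 3*h - 10)/(h - 8)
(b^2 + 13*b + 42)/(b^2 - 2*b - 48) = (b + 7)/(b - 8)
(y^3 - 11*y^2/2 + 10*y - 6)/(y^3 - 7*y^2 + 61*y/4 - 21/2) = 2*(y - 2)/(2*y - 7)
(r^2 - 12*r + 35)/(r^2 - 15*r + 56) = (r - 5)/(r - 8)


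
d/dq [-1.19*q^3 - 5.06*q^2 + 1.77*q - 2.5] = -3.57*q^2 - 10.12*q + 1.77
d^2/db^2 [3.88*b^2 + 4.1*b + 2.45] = 7.76000000000000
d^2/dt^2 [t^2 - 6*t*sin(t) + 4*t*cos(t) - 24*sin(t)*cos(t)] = 6*t*sin(t) - 4*t*cos(t) - 8*sin(t) + 48*sin(2*t) - 12*cos(t) + 2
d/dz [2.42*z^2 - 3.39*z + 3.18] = 4.84*z - 3.39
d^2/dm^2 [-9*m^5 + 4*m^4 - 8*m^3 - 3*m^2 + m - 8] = -180*m^3 + 48*m^2 - 48*m - 6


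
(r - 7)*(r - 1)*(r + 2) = r^3 - 6*r^2 - 9*r + 14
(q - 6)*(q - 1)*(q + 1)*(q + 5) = q^4 - q^3 - 31*q^2 + q + 30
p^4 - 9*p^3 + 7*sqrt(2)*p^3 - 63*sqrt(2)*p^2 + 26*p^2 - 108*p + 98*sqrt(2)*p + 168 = (p - 7)*(p - 2)*(p + sqrt(2))*(p + 6*sqrt(2))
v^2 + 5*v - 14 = (v - 2)*(v + 7)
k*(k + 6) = k^2 + 6*k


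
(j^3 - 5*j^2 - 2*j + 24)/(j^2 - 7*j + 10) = (j^3 - 5*j^2 - 2*j + 24)/(j^2 - 7*j + 10)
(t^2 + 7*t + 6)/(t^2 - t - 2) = (t + 6)/(t - 2)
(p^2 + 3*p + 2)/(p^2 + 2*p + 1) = (p + 2)/(p + 1)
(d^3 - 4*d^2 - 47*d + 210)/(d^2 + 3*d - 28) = (d^2 - 11*d + 30)/(d - 4)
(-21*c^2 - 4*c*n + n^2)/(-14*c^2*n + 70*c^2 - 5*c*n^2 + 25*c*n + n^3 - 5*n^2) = (3*c + n)/(2*c*n - 10*c + n^2 - 5*n)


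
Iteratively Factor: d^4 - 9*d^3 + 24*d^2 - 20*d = (d - 2)*(d^3 - 7*d^2 + 10*d) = (d - 2)^2*(d^2 - 5*d) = d*(d - 2)^2*(d - 5)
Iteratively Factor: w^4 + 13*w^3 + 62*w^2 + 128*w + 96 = (w + 4)*(w^3 + 9*w^2 + 26*w + 24) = (w + 2)*(w + 4)*(w^2 + 7*w + 12) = (w + 2)*(w + 3)*(w + 4)*(w + 4)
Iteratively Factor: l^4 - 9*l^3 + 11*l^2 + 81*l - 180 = (l - 3)*(l^3 - 6*l^2 - 7*l + 60) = (l - 3)*(l + 3)*(l^2 - 9*l + 20) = (l - 5)*(l - 3)*(l + 3)*(l - 4)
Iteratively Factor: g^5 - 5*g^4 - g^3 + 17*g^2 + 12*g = (g + 1)*(g^4 - 6*g^3 + 5*g^2 + 12*g) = (g + 1)^2*(g^3 - 7*g^2 + 12*g) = (g - 3)*(g + 1)^2*(g^2 - 4*g) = (g - 4)*(g - 3)*(g + 1)^2*(g)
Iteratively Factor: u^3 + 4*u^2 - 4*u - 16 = (u + 2)*(u^2 + 2*u - 8) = (u - 2)*(u + 2)*(u + 4)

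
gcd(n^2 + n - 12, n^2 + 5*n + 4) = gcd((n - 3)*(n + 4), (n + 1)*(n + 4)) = n + 4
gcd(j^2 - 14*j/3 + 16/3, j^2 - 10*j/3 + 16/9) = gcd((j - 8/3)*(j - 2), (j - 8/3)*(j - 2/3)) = j - 8/3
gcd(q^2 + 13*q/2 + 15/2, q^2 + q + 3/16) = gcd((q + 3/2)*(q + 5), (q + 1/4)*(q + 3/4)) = 1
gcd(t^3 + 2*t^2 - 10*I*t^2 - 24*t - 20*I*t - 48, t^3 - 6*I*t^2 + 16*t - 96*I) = t^2 - 10*I*t - 24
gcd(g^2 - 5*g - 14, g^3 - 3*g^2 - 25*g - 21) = g - 7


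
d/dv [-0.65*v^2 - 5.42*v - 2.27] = -1.3*v - 5.42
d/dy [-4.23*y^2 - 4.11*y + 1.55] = -8.46*y - 4.11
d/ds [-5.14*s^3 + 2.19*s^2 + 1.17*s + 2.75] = -15.42*s^2 + 4.38*s + 1.17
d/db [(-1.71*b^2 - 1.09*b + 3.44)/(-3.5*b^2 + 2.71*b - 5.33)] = (-8.4491*b^2 + 42.3086*b - 3.5127)/(12.25*b^4 - 18.97*b^3 + 44.6541*b^2 - 28.8886*b + 28.4089)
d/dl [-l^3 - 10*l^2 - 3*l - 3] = -3*l^2 - 20*l - 3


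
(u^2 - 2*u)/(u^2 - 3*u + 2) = u/(u - 1)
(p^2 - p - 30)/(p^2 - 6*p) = (p + 5)/p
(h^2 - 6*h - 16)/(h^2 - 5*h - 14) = (h - 8)/(h - 7)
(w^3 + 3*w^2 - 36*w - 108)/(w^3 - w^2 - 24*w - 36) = (w + 6)/(w + 2)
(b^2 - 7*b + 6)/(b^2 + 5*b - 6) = (b - 6)/(b + 6)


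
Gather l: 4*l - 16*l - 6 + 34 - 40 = -12*l - 12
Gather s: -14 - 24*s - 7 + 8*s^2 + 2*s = 8*s^2 - 22*s - 21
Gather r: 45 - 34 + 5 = 16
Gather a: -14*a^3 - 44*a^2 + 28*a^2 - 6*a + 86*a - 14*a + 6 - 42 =-14*a^3 - 16*a^2 + 66*a - 36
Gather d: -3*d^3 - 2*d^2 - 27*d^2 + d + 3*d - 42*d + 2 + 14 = -3*d^3 - 29*d^2 - 38*d + 16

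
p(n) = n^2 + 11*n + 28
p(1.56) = 47.59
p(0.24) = 30.70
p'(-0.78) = 9.44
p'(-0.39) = 10.22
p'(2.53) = 16.06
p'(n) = 2*n + 11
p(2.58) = 63.04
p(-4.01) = -0.03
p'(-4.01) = 2.98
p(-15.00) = 88.00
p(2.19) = 56.89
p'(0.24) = 11.48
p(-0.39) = 23.86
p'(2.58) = 16.16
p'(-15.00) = -19.00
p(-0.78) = 20.03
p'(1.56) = 14.12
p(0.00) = 28.00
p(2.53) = 62.23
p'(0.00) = 11.00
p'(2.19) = 15.38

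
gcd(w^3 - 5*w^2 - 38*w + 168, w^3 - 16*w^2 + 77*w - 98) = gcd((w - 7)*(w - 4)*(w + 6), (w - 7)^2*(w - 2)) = w - 7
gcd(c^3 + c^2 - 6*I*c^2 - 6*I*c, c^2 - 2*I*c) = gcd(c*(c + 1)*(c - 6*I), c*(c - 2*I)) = c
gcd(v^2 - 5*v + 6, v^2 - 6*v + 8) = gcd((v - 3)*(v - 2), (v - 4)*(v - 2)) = v - 2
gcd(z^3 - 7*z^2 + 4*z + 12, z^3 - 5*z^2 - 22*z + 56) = z - 2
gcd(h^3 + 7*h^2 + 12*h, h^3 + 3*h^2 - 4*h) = h^2 + 4*h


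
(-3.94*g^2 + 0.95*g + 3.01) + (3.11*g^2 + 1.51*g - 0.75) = -0.83*g^2 + 2.46*g + 2.26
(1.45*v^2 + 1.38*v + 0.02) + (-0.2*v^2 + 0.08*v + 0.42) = 1.25*v^2 + 1.46*v + 0.44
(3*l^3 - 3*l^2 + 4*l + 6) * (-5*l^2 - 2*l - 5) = -15*l^5 + 9*l^4 - 29*l^3 - 23*l^2 - 32*l - 30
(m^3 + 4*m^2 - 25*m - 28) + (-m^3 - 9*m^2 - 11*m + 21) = -5*m^2 - 36*m - 7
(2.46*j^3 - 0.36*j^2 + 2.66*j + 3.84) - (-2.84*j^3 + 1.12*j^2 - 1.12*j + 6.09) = 5.3*j^3 - 1.48*j^2 + 3.78*j - 2.25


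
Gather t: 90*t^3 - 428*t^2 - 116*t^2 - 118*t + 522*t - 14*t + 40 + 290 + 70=90*t^3 - 544*t^2 + 390*t + 400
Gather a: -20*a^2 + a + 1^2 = -20*a^2 + a + 1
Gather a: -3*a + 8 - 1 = 7 - 3*a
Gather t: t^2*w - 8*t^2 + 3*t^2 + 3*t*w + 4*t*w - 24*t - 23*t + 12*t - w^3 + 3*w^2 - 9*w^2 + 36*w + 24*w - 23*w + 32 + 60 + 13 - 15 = t^2*(w - 5) + t*(7*w - 35) - w^3 - 6*w^2 + 37*w + 90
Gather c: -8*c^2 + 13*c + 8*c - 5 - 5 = -8*c^2 + 21*c - 10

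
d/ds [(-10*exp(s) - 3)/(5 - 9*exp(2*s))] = 2*(-9*(10*exp(s) + 3)*exp(s) + 45*exp(2*s) - 25)*exp(s)/(9*exp(2*s) - 5)^2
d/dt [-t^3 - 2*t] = -3*t^2 - 2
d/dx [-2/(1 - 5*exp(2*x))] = -20*exp(2*x)/(5*exp(2*x) - 1)^2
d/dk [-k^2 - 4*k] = -2*k - 4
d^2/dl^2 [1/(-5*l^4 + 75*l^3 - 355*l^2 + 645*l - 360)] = 2*((6*l^2 - 45*l + 71)*(l^4 - 15*l^3 + 71*l^2 - 129*l + 72) - (4*l^3 - 45*l^2 + 142*l - 129)^2)/(5*(l^4 - 15*l^3 + 71*l^2 - 129*l + 72)^3)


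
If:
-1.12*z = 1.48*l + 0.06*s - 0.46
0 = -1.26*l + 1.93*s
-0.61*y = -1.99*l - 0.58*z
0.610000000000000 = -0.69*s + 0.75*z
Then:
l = -0.21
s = -0.13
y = -0.02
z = 0.69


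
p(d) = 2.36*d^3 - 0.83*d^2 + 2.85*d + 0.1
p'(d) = 7.08*d^2 - 1.66*d + 2.85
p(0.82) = 3.18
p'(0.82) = 6.25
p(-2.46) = -47.07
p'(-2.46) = 49.78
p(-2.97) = -77.51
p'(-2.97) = 70.23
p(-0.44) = -1.52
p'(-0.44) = 4.95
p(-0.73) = -3.34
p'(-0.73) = 7.83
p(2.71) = 48.70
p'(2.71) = 50.35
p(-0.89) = -4.76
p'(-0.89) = 9.94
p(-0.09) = -0.16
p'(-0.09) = 3.06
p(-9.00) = -1813.22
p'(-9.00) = 591.27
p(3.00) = 64.90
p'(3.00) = 61.59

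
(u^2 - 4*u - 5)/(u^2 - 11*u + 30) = (u + 1)/(u - 6)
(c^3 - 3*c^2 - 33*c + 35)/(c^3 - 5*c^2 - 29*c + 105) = (c - 1)/(c - 3)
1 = 1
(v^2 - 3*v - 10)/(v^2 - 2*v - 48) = (-v^2 + 3*v + 10)/(-v^2 + 2*v + 48)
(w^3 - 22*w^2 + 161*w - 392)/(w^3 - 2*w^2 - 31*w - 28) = (w^2 - 15*w + 56)/(w^2 + 5*w + 4)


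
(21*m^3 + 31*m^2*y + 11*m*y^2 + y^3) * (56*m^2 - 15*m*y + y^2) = 1176*m^5 + 1421*m^4*y + 172*m^3*y^2 - 78*m^2*y^3 - 4*m*y^4 + y^5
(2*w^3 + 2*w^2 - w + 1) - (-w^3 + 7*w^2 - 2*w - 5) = 3*w^3 - 5*w^2 + w + 6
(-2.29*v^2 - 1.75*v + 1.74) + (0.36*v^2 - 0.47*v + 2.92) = -1.93*v^2 - 2.22*v + 4.66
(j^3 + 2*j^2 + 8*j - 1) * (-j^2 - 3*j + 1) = -j^5 - 5*j^4 - 13*j^3 - 21*j^2 + 11*j - 1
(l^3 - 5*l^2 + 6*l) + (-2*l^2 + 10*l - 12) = l^3 - 7*l^2 + 16*l - 12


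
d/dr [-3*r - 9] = -3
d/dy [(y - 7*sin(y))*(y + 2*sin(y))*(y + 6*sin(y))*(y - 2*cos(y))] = (y - 7*sin(y))*(y + 2*sin(y))*(y + 6*sin(y))*(2*sin(y) + 1) + (y - 7*sin(y))*(y + 2*sin(y))*(y - 2*cos(y))*(6*cos(y) + 1) + (y - 7*sin(y))*(y + 6*sin(y))*(y - 2*cos(y))*(2*cos(y) + 1) - (y + 2*sin(y))*(y + 6*sin(y))*(y - 2*cos(y))*(7*cos(y) - 1)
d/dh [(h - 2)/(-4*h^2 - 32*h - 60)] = (-h^2 - 8*h + 2*(h - 2)*(h + 4) - 15)/(4*(h^2 + 8*h + 15)^2)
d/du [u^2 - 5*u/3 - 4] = 2*u - 5/3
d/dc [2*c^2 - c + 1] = 4*c - 1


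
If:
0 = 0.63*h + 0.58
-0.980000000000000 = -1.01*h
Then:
No Solution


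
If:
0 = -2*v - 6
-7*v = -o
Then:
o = -21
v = -3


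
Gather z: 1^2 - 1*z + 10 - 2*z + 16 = 27 - 3*z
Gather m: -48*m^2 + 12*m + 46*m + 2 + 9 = -48*m^2 + 58*m + 11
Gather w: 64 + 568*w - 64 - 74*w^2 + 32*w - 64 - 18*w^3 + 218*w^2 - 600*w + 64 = -18*w^3 + 144*w^2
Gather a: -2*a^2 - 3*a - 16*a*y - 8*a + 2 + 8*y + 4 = -2*a^2 + a*(-16*y - 11) + 8*y + 6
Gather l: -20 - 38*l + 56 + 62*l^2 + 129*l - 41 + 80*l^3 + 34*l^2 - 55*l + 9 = 80*l^3 + 96*l^2 + 36*l + 4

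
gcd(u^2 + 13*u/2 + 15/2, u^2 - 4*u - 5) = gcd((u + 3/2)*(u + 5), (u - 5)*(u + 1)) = 1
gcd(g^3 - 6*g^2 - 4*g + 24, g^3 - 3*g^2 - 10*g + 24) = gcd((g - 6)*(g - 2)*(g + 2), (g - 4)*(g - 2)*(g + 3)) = g - 2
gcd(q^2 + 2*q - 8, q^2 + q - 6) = q - 2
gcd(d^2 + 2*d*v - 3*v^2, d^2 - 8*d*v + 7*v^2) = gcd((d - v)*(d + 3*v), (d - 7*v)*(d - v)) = -d + v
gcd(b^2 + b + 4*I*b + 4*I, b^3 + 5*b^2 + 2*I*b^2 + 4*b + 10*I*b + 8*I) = b + 1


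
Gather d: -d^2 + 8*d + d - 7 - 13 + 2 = -d^2 + 9*d - 18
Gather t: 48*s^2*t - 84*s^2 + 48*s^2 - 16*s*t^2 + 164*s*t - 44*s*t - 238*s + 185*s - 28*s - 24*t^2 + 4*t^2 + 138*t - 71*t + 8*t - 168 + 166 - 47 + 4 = -36*s^2 - 81*s + t^2*(-16*s - 20) + t*(48*s^2 + 120*s + 75) - 45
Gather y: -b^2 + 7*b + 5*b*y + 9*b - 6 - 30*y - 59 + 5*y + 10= -b^2 + 16*b + y*(5*b - 25) - 55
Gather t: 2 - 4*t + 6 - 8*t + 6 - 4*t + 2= 16 - 16*t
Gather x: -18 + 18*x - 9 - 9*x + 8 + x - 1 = 10*x - 20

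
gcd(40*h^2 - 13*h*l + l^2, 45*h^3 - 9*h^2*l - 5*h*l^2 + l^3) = 5*h - l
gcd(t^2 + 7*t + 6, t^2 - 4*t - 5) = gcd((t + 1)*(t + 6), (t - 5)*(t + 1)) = t + 1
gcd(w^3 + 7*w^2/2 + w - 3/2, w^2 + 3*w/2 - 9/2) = w + 3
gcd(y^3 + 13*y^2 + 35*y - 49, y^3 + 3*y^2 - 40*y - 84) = y + 7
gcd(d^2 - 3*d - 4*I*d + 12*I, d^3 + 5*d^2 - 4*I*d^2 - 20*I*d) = d - 4*I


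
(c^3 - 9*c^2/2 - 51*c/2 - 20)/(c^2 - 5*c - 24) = (2*c^2 + 7*c + 5)/(2*(c + 3))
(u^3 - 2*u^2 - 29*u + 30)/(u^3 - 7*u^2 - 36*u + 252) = (u^2 + 4*u - 5)/(u^2 - u - 42)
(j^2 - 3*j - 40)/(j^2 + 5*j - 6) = (j^2 - 3*j - 40)/(j^2 + 5*j - 6)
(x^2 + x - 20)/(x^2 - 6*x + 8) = (x + 5)/(x - 2)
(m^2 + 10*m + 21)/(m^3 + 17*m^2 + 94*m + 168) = (m + 3)/(m^2 + 10*m + 24)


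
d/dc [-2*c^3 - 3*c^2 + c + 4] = -6*c^2 - 6*c + 1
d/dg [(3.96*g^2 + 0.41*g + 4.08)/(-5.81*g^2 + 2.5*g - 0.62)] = (12.2821*g^2 + 42.4992*g - 10.4542)/(33.7561*g^4 - 29.05*g^3 + 13.4544*g^2 - 3.1*g + 0.3844)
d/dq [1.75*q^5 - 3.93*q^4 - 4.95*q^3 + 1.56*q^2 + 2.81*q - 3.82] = 8.75*q^4 - 15.72*q^3 - 14.85*q^2 + 3.12*q + 2.81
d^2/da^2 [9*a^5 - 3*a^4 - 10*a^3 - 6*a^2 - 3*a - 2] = 180*a^3 - 36*a^2 - 60*a - 12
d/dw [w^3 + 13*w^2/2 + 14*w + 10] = 3*w^2 + 13*w + 14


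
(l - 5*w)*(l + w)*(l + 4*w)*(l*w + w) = l^4*w + l^3*w - 21*l^2*w^3 - 20*l*w^4 - 21*l*w^3 - 20*w^4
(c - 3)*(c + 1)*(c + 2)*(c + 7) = c^4 + 7*c^3 - 7*c^2 - 55*c - 42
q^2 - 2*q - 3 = (q - 3)*(q + 1)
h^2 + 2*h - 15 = (h - 3)*(h + 5)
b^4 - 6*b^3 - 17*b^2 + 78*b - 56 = (b - 7)*(b - 2)*(b - 1)*(b + 4)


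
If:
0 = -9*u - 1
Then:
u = -1/9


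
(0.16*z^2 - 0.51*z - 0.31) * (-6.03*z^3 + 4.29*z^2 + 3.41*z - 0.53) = -0.9648*z^5 + 3.7617*z^4 + 0.227*z^3 - 3.1538*z^2 - 0.7868*z + 0.1643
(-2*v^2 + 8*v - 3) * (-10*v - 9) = 20*v^3 - 62*v^2 - 42*v + 27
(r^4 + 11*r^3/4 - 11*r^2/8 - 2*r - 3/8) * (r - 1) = r^5 + 7*r^4/4 - 33*r^3/8 - 5*r^2/8 + 13*r/8 + 3/8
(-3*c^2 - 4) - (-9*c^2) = 6*c^2 - 4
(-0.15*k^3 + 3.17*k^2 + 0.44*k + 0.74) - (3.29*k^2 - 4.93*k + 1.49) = -0.15*k^3 - 0.12*k^2 + 5.37*k - 0.75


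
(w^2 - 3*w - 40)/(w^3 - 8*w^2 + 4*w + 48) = (w^2 - 3*w - 40)/(w^3 - 8*w^2 + 4*w + 48)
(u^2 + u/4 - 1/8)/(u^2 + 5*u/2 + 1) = (u - 1/4)/(u + 2)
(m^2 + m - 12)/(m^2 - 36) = (m^2 + m - 12)/(m^2 - 36)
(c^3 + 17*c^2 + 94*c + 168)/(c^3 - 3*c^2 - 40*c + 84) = (c^2 + 11*c + 28)/(c^2 - 9*c + 14)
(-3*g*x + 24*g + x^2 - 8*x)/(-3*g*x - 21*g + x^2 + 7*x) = (x - 8)/(x + 7)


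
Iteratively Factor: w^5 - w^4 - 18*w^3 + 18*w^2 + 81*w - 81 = (w - 3)*(w^4 + 2*w^3 - 12*w^2 - 18*w + 27) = (w - 3)*(w - 1)*(w^3 + 3*w^2 - 9*w - 27) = (w - 3)*(w - 1)*(w + 3)*(w^2 - 9) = (w - 3)^2*(w - 1)*(w + 3)*(w + 3)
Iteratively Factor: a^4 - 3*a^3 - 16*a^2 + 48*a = (a - 4)*(a^3 + a^2 - 12*a) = (a - 4)*(a - 3)*(a^2 + 4*a) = a*(a - 4)*(a - 3)*(a + 4)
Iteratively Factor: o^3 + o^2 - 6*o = (o)*(o^2 + o - 6) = o*(o + 3)*(o - 2)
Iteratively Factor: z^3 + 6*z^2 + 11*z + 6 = (z + 1)*(z^2 + 5*z + 6) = (z + 1)*(z + 2)*(z + 3)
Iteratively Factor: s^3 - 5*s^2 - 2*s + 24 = (s - 4)*(s^2 - s - 6) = (s - 4)*(s + 2)*(s - 3)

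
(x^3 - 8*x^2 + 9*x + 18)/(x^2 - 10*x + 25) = (x^3 - 8*x^2 + 9*x + 18)/(x^2 - 10*x + 25)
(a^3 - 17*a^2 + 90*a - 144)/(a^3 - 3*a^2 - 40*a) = (a^2 - 9*a + 18)/(a*(a + 5))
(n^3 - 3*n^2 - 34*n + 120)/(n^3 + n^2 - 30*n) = (n - 4)/n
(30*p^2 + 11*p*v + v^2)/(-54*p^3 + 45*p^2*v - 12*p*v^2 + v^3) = (-30*p^2 - 11*p*v - v^2)/(54*p^3 - 45*p^2*v + 12*p*v^2 - v^3)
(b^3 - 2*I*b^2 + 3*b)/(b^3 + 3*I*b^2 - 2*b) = (b - 3*I)/(b + 2*I)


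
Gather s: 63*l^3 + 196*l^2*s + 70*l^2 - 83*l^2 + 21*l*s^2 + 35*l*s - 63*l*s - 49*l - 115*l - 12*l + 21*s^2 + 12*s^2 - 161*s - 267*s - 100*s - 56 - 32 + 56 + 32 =63*l^3 - 13*l^2 - 176*l + s^2*(21*l + 33) + s*(196*l^2 - 28*l - 528)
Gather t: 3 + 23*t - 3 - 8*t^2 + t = -8*t^2 + 24*t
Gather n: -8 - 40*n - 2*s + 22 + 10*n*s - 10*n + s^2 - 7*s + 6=n*(10*s - 50) + s^2 - 9*s + 20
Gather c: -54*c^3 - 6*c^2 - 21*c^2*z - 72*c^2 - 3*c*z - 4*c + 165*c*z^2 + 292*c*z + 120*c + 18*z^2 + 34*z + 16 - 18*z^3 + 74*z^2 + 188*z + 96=-54*c^3 + c^2*(-21*z - 78) + c*(165*z^2 + 289*z + 116) - 18*z^3 + 92*z^2 + 222*z + 112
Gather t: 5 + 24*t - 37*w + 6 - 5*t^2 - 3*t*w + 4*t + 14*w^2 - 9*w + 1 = -5*t^2 + t*(28 - 3*w) + 14*w^2 - 46*w + 12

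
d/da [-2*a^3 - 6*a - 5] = -6*a^2 - 6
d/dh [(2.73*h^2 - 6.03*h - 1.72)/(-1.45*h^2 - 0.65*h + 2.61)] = (-10.518*h^2 + 9.2626*h - 16.8563)/(2.1025*h^4 + 1.885*h^3 - 7.1465*h^2 - 3.393*h + 6.8121)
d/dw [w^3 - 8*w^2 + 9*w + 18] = 3*w^2 - 16*w + 9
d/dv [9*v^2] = 18*v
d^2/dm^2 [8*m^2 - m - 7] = 16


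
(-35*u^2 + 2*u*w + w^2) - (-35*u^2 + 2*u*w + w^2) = 0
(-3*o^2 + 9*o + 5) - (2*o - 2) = -3*o^2 + 7*o + 7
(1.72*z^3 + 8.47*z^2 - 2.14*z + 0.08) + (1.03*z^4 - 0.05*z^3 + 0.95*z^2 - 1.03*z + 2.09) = 1.03*z^4 + 1.67*z^3 + 9.42*z^2 - 3.17*z + 2.17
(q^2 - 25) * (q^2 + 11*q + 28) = q^4 + 11*q^3 + 3*q^2 - 275*q - 700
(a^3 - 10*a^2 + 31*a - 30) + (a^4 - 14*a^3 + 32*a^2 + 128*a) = a^4 - 13*a^3 + 22*a^2 + 159*a - 30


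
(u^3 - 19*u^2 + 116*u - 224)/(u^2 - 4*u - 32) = (u^2 - 11*u + 28)/(u + 4)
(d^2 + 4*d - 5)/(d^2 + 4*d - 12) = (d^2 + 4*d - 5)/(d^2 + 4*d - 12)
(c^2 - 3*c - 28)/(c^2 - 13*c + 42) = (c + 4)/(c - 6)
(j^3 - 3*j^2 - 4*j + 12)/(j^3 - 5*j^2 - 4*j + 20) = (j - 3)/(j - 5)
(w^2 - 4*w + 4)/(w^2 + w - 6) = (w - 2)/(w + 3)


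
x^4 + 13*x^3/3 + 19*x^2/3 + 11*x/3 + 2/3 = (x + 1/3)*(x + 1)^2*(x + 2)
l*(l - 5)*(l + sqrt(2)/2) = l^3 - 5*l^2 + sqrt(2)*l^2/2 - 5*sqrt(2)*l/2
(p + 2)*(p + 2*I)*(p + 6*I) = p^3 + 2*p^2 + 8*I*p^2 - 12*p + 16*I*p - 24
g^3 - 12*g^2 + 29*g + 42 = (g - 7)*(g - 6)*(g + 1)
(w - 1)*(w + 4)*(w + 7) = w^3 + 10*w^2 + 17*w - 28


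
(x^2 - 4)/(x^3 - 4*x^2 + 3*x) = (x^2 - 4)/(x*(x^2 - 4*x + 3))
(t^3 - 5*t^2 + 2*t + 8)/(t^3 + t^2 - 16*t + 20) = (t^2 - 3*t - 4)/(t^2 + 3*t - 10)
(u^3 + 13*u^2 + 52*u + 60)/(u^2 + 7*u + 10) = u + 6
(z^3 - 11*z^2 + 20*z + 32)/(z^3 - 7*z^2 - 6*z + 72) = (z^2 - 7*z - 8)/(z^2 - 3*z - 18)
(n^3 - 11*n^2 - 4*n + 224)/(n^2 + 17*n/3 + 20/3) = 3*(n^2 - 15*n + 56)/(3*n + 5)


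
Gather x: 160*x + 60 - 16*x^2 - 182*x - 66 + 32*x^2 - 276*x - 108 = 16*x^2 - 298*x - 114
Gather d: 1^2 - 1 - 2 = -2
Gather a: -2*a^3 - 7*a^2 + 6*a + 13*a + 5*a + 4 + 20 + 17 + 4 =-2*a^3 - 7*a^2 + 24*a + 45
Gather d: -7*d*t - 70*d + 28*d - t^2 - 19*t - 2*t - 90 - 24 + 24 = d*(-7*t - 42) - t^2 - 21*t - 90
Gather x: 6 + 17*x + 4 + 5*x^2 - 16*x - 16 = 5*x^2 + x - 6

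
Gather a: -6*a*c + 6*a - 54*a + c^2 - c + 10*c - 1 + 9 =a*(-6*c - 48) + c^2 + 9*c + 8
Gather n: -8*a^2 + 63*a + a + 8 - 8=-8*a^2 + 64*a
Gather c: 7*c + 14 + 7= 7*c + 21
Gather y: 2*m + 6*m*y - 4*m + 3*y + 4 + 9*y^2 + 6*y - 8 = -2*m + 9*y^2 + y*(6*m + 9) - 4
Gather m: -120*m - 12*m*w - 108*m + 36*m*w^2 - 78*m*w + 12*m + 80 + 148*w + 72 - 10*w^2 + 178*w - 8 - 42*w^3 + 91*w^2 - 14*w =m*(36*w^2 - 90*w - 216) - 42*w^3 + 81*w^2 + 312*w + 144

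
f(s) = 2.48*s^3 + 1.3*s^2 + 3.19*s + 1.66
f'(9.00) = 629.23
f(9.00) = 1943.59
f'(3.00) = 77.95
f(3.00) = 89.89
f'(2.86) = 71.48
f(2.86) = 79.43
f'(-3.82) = 101.83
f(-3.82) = -129.80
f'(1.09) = 14.86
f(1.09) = 9.89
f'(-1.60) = 18.08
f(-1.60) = -10.27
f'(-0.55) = 4.01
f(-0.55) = -0.11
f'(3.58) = 107.85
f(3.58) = 143.53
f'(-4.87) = 166.98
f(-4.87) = -269.49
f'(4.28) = 150.61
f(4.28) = 233.57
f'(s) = 7.44*s^2 + 2.6*s + 3.19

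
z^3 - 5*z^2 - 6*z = z*(z - 6)*(z + 1)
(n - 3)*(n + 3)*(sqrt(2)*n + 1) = sqrt(2)*n^3 + n^2 - 9*sqrt(2)*n - 9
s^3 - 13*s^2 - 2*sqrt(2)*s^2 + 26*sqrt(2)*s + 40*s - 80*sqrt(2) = (s - 8)*(s - 5)*(s - 2*sqrt(2))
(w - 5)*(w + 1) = w^2 - 4*w - 5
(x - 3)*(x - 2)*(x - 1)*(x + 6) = x^4 - 25*x^2 + 60*x - 36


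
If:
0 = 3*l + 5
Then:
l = -5/3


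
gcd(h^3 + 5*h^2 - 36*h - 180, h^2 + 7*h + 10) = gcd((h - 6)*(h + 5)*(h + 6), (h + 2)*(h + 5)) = h + 5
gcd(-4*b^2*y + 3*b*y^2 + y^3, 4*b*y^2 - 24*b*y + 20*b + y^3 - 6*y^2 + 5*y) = 4*b + y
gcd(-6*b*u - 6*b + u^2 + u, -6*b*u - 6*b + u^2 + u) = -6*b*u - 6*b + u^2 + u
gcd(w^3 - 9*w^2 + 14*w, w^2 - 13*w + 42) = w - 7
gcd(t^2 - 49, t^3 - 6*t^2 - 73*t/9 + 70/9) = t - 7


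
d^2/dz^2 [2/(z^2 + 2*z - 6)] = 4*(-z^2 - 2*z + 4*(z + 1)^2 + 6)/(z^2 + 2*z - 6)^3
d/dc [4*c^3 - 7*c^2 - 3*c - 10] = 12*c^2 - 14*c - 3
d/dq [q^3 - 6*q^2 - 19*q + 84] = 3*q^2 - 12*q - 19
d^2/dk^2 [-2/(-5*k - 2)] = 100/(5*k + 2)^3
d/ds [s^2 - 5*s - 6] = 2*s - 5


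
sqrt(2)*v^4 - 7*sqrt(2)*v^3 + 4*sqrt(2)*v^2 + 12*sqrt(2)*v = v*(v - 6)*(v - 2)*(sqrt(2)*v + sqrt(2))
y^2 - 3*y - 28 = (y - 7)*(y + 4)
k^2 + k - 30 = (k - 5)*(k + 6)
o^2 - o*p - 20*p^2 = (o - 5*p)*(o + 4*p)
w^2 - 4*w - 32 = (w - 8)*(w + 4)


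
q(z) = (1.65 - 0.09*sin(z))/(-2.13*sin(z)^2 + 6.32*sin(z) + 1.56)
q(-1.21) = -0.28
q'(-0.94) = -0.40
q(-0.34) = -2.14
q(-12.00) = 0.37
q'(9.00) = 0.49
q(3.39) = -13.64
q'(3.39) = 793.84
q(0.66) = 0.34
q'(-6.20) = -2.32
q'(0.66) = -0.23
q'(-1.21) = -0.16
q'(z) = (1.65 - 0.09*sin(z))*(4.26*sin(z)*cos(z) - 6.32*cos(z))/(-2.13*sin(z)^2 + 6.32*sin(z) + 1.56)^2 - 0.09*cos(z)/(-2.13*sin(z)^2 + 6.32*sin(z) + 1.56) = (-0.1917*sin(z)^2 + 7.029*sin(z) - 10.5684)*cos(z)/(4.5369*sin(z)^4 - 26.9232*sin(z)^3 + 33.2968*sin(z)^2 + 19.7184*sin(z) + 2.4336)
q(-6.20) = 0.79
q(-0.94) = -0.35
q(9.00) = 0.42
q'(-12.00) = -0.31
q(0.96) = 0.30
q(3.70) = -0.71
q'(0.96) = -0.10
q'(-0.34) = -19.81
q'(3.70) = 2.14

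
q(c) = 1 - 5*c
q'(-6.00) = -5.00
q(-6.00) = 31.00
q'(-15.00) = -5.00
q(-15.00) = 76.00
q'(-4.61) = -5.00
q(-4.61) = 24.05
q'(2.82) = -5.00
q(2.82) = -13.10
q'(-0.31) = -5.00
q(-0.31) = 2.55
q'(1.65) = -5.00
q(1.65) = -7.25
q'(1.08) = -5.00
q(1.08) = -4.40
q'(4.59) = -5.00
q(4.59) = -21.95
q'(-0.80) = -5.00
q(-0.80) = 5.00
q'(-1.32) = -5.00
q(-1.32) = 7.60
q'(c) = -5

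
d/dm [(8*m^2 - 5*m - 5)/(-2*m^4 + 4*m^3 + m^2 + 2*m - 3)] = (32*m^5 - 62*m^4 + 81*m^2 - 38*m + 25)/(4*m^8 - 16*m^7 + 12*m^6 + 29*m^4 - 20*m^3 - 2*m^2 - 12*m + 9)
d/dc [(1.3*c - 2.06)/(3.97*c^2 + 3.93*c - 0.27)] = (-5.161*c^2 + 16.3564*c + 7.7448)/(15.7609*c^4 + 31.2042*c^3 + 13.3011*c^2 - 2.1222*c + 0.0729)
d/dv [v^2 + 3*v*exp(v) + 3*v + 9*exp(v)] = 3*v*exp(v) + 2*v + 12*exp(v) + 3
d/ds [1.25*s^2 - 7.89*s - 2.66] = 2.5*s - 7.89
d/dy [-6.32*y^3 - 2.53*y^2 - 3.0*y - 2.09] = -18.96*y^2 - 5.06*y - 3.0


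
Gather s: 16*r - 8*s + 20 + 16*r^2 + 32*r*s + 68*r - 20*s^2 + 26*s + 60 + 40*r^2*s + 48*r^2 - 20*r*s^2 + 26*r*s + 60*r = 64*r^2 + 144*r + s^2*(-20*r - 20) + s*(40*r^2 + 58*r + 18) + 80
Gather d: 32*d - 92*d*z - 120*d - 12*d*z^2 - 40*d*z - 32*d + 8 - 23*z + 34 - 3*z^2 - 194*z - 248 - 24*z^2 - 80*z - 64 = d*(-12*z^2 - 132*z - 120) - 27*z^2 - 297*z - 270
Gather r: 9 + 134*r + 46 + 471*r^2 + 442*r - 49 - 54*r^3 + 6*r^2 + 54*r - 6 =-54*r^3 + 477*r^2 + 630*r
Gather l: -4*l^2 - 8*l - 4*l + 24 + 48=-4*l^2 - 12*l + 72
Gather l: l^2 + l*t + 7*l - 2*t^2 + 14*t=l^2 + l*(t + 7) - 2*t^2 + 14*t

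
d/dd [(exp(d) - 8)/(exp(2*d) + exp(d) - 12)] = (-(exp(d) - 8)*(2*exp(d) + 1) + exp(2*d) + exp(d) - 12)*exp(d)/(exp(2*d) + exp(d) - 12)^2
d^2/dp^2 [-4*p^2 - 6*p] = -8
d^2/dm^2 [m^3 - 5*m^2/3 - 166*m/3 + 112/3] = 6*m - 10/3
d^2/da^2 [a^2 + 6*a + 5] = 2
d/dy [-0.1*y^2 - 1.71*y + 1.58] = -0.2*y - 1.71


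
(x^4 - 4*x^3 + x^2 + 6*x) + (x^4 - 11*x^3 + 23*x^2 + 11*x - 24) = 2*x^4 - 15*x^3 + 24*x^2 + 17*x - 24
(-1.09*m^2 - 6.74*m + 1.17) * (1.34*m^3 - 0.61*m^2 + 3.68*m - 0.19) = -1.4606*m^5 - 8.3667*m^4 + 1.668*m^3 - 25.3098*m^2 + 5.5862*m - 0.2223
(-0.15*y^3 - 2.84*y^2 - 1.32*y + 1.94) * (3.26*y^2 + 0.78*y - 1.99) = -0.489*y^5 - 9.3754*y^4 - 6.2199*y^3 + 10.9464*y^2 + 4.14*y - 3.8606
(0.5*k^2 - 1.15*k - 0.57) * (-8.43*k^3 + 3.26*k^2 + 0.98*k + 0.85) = -4.215*k^5 + 11.3245*k^4 + 1.5461*k^3 - 2.5602*k^2 - 1.5361*k - 0.4845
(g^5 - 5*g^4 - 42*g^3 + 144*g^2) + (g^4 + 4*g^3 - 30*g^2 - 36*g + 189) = g^5 - 4*g^4 - 38*g^3 + 114*g^2 - 36*g + 189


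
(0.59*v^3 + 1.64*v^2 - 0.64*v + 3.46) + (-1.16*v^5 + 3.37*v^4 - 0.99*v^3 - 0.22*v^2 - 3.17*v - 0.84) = -1.16*v^5 + 3.37*v^4 - 0.4*v^3 + 1.42*v^2 - 3.81*v + 2.62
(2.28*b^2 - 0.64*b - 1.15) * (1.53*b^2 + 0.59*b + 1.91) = 3.4884*b^4 + 0.366*b^3 + 2.2177*b^2 - 1.9009*b - 2.1965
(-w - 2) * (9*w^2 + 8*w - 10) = -9*w^3 - 26*w^2 - 6*w + 20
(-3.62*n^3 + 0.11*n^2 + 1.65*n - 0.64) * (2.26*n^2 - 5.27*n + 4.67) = -8.1812*n^5 + 19.326*n^4 - 13.7561*n^3 - 9.6282*n^2 + 11.0783*n - 2.9888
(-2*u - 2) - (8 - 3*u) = u - 10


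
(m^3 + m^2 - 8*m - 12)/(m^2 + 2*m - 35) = (m^3 + m^2 - 8*m - 12)/(m^2 + 2*m - 35)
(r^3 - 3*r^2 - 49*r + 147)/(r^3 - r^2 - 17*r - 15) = (-r^3 + 3*r^2 + 49*r - 147)/(-r^3 + r^2 + 17*r + 15)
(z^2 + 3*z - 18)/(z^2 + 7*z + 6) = (z - 3)/(z + 1)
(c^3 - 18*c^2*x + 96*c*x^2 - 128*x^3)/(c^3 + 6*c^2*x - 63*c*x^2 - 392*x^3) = (c^2 - 10*c*x + 16*x^2)/(c^2 + 14*c*x + 49*x^2)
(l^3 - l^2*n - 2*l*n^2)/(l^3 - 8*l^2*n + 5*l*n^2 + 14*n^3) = l/(l - 7*n)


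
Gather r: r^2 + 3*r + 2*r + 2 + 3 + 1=r^2 + 5*r + 6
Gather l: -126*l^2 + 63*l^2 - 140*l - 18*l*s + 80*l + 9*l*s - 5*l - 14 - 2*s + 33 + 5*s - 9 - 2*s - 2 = -63*l^2 + l*(-9*s - 65) + s + 8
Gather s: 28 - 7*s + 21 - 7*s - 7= 42 - 14*s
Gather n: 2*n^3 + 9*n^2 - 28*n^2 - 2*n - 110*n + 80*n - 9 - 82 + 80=2*n^3 - 19*n^2 - 32*n - 11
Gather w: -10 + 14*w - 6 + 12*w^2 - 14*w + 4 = 12*w^2 - 12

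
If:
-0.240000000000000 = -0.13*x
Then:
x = 1.85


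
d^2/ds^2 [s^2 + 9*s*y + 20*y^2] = 2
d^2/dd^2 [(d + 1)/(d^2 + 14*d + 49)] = 2*(d - 11)/(d^4 + 28*d^3 + 294*d^2 + 1372*d + 2401)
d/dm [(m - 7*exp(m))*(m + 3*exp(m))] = -4*m*exp(m) + 2*m - 42*exp(2*m) - 4*exp(m)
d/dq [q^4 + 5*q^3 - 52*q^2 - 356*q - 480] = 4*q^3 + 15*q^2 - 104*q - 356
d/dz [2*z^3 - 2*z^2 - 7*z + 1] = 6*z^2 - 4*z - 7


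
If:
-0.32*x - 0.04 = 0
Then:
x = -0.12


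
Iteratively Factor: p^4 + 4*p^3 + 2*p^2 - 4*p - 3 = (p + 3)*(p^3 + p^2 - p - 1) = (p + 1)*(p + 3)*(p^2 - 1) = (p - 1)*(p + 1)*(p + 3)*(p + 1)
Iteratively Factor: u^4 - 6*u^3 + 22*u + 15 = (u + 1)*(u^3 - 7*u^2 + 7*u + 15) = (u - 3)*(u + 1)*(u^2 - 4*u - 5) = (u - 3)*(u + 1)^2*(u - 5)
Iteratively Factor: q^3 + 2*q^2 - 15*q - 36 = (q + 3)*(q^2 - q - 12) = (q + 3)^2*(q - 4)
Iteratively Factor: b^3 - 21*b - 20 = (b - 5)*(b^2 + 5*b + 4) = (b - 5)*(b + 4)*(b + 1)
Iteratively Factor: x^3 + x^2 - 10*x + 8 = (x + 4)*(x^2 - 3*x + 2) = (x - 1)*(x + 4)*(x - 2)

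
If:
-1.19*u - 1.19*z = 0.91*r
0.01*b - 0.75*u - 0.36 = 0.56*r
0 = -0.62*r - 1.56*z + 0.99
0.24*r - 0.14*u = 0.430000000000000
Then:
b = 21.71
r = 1.17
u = -1.06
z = 0.17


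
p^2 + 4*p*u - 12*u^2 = (p - 2*u)*(p + 6*u)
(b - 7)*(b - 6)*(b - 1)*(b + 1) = b^4 - 13*b^3 + 41*b^2 + 13*b - 42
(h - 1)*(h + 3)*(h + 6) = h^3 + 8*h^2 + 9*h - 18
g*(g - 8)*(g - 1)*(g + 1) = g^4 - 8*g^3 - g^2 + 8*g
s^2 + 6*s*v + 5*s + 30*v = (s + 5)*(s + 6*v)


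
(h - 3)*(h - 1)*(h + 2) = h^3 - 2*h^2 - 5*h + 6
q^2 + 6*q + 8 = (q + 2)*(q + 4)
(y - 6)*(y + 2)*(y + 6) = y^3 + 2*y^2 - 36*y - 72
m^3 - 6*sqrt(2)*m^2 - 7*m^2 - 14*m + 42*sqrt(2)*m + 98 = (m - 7)*(m - 7*sqrt(2))*(m + sqrt(2))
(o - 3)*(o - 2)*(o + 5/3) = o^3 - 10*o^2/3 - 7*o/3 + 10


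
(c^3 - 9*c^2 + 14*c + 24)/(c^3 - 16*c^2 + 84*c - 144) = (c + 1)/(c - 6)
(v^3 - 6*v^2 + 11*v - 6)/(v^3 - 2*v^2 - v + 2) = (v - 3)/(v + 1)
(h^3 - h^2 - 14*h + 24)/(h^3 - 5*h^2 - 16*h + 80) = (h^2 - 5*h + 6)/(h^2 - 9*h + 20)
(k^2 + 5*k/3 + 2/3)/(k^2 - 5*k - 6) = (k + 2/3)/(k - 6)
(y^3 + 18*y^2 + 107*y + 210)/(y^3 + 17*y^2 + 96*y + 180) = (y + 7)/(y + 6)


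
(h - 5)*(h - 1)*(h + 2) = h^3 - 4*h^2 - 7*h + 10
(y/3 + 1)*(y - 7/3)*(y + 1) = y^3/3 + 5*y^2/9 - 19*y/9 - 7/3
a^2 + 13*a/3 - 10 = (a - 5/3)*(a + 6)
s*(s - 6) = s^2 - 6*s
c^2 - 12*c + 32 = (c - 8)*(c - 4)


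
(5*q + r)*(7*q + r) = 35*q^2 + 12*q*r + r^2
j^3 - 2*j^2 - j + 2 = (j - 2)*(j - 1)*(j + 1)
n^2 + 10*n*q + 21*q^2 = (n + 3*q)*(n + 7*q)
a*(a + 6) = a^2 + 6*a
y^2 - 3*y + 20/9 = (y - 5/3)*(y - 4/3)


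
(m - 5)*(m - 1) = m^2 - 6*m + 5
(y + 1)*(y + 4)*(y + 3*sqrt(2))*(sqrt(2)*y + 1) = sqrt(2)*y^4 + 7*y^3 + 5*sqrt(2)*y^3 + 7*sqrt(2)*y^2 + 35*y^2 + 15*sqrt(2)*y + 28*y + 12*sqrt(2)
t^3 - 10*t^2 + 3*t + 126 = (t - 7)*(t - 6)*(t + 3)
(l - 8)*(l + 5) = l^2 - 3*l - 40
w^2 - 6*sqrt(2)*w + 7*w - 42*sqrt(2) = (w + 7)*(w - 6*sqrt(2))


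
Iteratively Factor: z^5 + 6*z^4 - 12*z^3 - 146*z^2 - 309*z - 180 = (z + 3)*(z^4 + 3*z^3 - 21*z^2 - 83*z - 60) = (z + 3)*(z + 4)*(z^3 - z^2 - 17*z - 15) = (z - 5)*(z + 3)*(z + 4)*(z^2 + 4*z + 3) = (z - 5)*(z + 1)*(z + 3)*(z + 4)*(z + 3)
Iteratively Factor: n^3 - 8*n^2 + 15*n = (n)*(n^2 - 8*n + 15) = n*(n - 5)*(n - 3)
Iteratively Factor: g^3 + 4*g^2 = (g)*(g^2 + 4*g) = g*(g + 4)*(g)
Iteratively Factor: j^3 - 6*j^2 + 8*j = (j - 2)*(j^2 - 4*j) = j*(j - 2)*(j - 4)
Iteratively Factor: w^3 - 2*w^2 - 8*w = (w - 4)*(w^2 + 2*w) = w*(w - 4)*(w + 2)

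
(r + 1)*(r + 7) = r^2 + 8*r + 7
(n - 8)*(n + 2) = n^2 - 6*n - 16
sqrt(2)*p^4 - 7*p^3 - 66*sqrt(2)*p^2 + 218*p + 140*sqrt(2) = (p - 7*sqrt(2))*(p - 2*sqrt(2))*(p + 5*sqrt(2))*(sqrt(2)*p + 1)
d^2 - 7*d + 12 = (d - 4)*(d - 3)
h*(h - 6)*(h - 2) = h^3 - 8*h^2 + 12*h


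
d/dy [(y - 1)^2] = 2*y - 2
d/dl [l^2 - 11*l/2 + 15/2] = 2*l - 11/2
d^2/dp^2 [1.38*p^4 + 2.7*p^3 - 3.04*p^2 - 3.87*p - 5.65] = 16.56*p^2 + 16.2*p - 6.08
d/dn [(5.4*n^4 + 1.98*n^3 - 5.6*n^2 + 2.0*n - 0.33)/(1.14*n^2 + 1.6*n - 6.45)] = (12.312*n^5 + 28.1772*n^4 - 132.984*n^3 - 49.553*n^2 + 72.9924*n - 12.372)/(1.2996*n^4 + 3.648*n^3 - 12.146*n^2 - 20.64*n + 41.6025)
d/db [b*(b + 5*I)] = 2*b + 5*I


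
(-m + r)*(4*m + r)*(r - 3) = -4*m^2*r + 12*m^2 + 3*m*r^2 - 9*m*r + r^3 - 3*r^2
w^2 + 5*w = w*(w + 5)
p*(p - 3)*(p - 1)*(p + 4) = p^4 - 13*p^2 + 12*p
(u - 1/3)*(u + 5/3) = u^2 + 4*u/3 - 5/9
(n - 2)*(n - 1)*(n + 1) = n^3 - 2*n^2 - n + 2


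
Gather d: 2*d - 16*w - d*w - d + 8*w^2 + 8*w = d*(1 - w) + 8*w^2 - 8*w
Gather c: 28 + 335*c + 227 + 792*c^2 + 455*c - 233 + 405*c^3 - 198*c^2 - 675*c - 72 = 405*c^3 + 594*c^2 + 115*c - 50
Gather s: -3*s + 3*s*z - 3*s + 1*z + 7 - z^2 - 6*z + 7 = s*(3*z - 6) - z^2 - 5*z + 14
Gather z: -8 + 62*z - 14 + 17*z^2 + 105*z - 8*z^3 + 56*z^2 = -8*z^3 + 73*z^2 + 167*z - 22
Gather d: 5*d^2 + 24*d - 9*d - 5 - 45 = 5*d^2 + 15*d - 50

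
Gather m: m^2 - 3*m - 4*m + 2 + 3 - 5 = m^2 - 7*m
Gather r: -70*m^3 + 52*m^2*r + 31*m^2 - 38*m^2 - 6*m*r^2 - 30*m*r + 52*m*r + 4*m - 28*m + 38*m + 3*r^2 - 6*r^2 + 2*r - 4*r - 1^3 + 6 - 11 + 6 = -70*m^3 - 7*m^2 + 14*m + r^2*(-6*m - 3) + r*(52*m^2 + 22*m - 2)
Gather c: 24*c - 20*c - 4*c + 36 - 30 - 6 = 0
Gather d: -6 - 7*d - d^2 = -d^2 - 7*d - 6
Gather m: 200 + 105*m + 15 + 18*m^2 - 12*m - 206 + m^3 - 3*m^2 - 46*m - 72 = m^3 + 15*m^2 + 47*m - 63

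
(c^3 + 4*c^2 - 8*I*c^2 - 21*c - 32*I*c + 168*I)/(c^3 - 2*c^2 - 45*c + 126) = (c - 8*I)/(c - 6)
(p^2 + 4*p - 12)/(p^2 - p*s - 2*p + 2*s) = (p + 6)/(p - s)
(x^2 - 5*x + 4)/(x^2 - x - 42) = (-x^2 + 5*x - 4)/(-x^2 + x + 42)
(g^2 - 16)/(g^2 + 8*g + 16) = (g - 4)/(g + 4)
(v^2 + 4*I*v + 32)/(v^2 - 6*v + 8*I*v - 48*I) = (v - 4*I)/(v - 6)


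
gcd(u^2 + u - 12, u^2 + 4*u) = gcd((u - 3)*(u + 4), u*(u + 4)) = u + 4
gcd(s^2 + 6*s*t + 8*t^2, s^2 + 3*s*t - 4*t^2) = s + 4*t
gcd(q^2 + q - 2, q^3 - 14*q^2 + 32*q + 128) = q + 2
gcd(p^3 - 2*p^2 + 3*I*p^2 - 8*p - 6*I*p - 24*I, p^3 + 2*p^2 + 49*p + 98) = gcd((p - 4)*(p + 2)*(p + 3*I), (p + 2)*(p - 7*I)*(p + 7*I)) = p + 2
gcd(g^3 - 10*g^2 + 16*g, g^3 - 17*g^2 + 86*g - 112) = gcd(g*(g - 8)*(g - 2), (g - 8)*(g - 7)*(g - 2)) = g^2 - 10*g + 16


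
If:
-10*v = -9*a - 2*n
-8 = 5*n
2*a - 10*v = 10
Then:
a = -34/35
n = -8/5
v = -209/175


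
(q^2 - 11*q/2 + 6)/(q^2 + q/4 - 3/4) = 2*(2*q^2 - 11*q + 12)/(4*q^2 + q - 3)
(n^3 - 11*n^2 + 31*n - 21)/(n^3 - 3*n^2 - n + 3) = (n - 7)/(n + 1)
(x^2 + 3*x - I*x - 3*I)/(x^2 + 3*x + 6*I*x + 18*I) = (x - I)/(x + 6*I)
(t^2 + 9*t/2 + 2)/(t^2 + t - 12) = (t + 1/2)/(t - 3)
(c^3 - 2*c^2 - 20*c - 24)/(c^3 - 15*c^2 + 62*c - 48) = (c^2 + 4*c + 4)/(c^2 - 9*c + 8)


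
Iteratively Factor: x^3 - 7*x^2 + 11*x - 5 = (x - 1)*(x^2 - 6*x + 5) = (x - 1)^2*(x - 5)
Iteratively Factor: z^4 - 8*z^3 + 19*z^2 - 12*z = (z)*(z^3 - 8*z^2 + 19*z - 12) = z*(z - 1)*(z^2 - 7*z + 12) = z*(z - 3)*(z - 1)*(z - 4)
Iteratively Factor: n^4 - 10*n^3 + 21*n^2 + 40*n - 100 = (n + 2)*(n^3 - 12*n^2 + 45*n - 50) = (n - 5)*(n + 2)*(n^2 - 7*n + 10) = (n - 5)^2*(n + 2)*(n - 2)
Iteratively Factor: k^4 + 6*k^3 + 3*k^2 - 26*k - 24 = (k - 2)*(k^3 + 8*k^2 + 19*k + 12) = (k - 2)*(k + 4)*(k^2 + 4*k + 3) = (k - 2)*(k + 1)*(k + 4)*(k + 3)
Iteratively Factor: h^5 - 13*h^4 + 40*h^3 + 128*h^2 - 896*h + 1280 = (h - 5)*(h^4 - 8*h^3 + 128*h - 256) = (h - 5)*(h - 4)*(h^3 - 4*h^2 - 16*h + 64) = (h - 5)*(h - 4)*(h + 4)*(h^2 - 8*h + 16) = (h - 5)*(h - 4)^2*(h + 4)*(h - 4)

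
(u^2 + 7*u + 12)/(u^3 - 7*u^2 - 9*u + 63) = (u + 4)/(u^2 - 10*u + 21)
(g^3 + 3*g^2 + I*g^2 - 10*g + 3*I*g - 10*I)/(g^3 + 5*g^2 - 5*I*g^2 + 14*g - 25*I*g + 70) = (g^2 + g*(-2 + I) - 2*I)/(g^2 - 5*I*g + 14)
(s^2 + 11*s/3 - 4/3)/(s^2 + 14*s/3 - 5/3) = (s + 4)/(s + 5)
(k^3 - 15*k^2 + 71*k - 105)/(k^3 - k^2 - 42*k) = (k^2 - 8*k + 15)/(k*(k + 6))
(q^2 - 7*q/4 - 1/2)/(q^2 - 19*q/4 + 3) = (4*q^2 - 7*q - 2)/(4*q^2 - 19*q + 12)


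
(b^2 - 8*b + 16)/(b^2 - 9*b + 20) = (b - 4)/(b - 5)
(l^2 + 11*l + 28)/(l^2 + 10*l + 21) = (l + 4)/(l + 3)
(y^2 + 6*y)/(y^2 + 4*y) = (y + 6)/(y + 4)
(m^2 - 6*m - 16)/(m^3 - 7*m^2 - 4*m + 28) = (m - 8)/(m^2 - 9*m + 14)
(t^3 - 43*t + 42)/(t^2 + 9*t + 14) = (t^2 - 7*t + 6)/(t + 2)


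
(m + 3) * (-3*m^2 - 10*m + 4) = -3*m^3 - 19*m^2 - 26*m + 12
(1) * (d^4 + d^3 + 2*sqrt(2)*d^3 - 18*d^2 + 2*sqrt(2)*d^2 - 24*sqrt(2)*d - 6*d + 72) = d^4 + d^3 + 2*sqrt(2)*d^3 - 18*d^2 + 2*sqrt(2)*d^2 - 24*sqrt(2)*d - 6*d + 72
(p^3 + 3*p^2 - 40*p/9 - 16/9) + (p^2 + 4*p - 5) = p^3 + 4*p^2 - 4*p/9 - 61/9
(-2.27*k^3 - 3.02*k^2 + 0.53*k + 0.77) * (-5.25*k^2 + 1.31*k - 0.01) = 11.9175*k^5 + 12.8813*k^4 - 6.716*k^3 - 3.318*k^2 + 1.0034*k - 0.0077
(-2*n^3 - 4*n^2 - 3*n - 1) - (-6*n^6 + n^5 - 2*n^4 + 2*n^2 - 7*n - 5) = 6*n^6 - n^5 + 2*n^4 - 2*n^3 - 6*n^2 + 4*n + 4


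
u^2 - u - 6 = (u - 3)*(u + 2)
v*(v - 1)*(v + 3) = v^3 + 2*v^2 - 3*v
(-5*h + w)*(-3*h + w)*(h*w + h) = 15*h^3*w + 15*h^3 - 8*h^2*w^2 - 8*h^2*w + h*w^3 + h*w^2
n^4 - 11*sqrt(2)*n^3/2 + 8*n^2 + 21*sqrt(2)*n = n*(n - 7*sqrt(2)/2)*(n - 3*sqrt(2))*(n + sqrt(2))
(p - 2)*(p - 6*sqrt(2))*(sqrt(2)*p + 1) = sqrt(2)*p^3 - 11*p^2 - 2*sqrt(2)*p^2 - 6*sqrt(2)*p + 22*p + 12*sqrt(2)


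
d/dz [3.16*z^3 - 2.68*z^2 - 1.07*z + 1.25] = 9.48*z^2 - 5.36*z - 1.07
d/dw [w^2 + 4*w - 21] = 2*w + 4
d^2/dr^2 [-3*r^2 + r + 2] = -6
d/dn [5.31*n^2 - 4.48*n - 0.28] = 10.62*n - 4.48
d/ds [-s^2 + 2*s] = 2 - 2*s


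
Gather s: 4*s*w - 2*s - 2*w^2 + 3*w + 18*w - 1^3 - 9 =s*(4*w - 2) - 2*w^2 + 21*w - 10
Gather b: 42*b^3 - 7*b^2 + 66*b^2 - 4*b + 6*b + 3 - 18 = 42*b^3 + 59*b^2 + 2*b - 15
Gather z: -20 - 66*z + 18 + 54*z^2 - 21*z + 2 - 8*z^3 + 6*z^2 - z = -8*z^3 + 60*z^2 - 88*z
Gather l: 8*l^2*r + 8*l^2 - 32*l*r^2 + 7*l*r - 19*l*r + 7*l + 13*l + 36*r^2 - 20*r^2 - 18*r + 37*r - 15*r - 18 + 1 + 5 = l^2*(8*r + 8) + l*(-32*r^2 - 12*r + 20) + 16*r^2 + 4*r - 12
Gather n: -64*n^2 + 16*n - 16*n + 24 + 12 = 36 - 64*n^2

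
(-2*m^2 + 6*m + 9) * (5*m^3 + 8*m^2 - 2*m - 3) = -10*m^5 + 14*m^4 + 97*m^3 + 66*m^2 - 36*m - 27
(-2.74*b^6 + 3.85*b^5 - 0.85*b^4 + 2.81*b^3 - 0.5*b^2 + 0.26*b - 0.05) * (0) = 0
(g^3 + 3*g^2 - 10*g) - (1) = g^3 + 3*g^2 - 10*g - 1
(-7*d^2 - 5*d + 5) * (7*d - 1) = -49*d^3 - 28*d^2 + 40*d - 5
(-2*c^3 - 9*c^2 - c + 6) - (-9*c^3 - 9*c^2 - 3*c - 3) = 7*c^3 + 2*c + 9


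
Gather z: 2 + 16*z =16*z + 2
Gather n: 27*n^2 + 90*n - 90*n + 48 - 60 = 27*n^2 - 12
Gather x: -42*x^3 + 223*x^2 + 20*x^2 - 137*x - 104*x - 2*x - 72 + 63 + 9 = -42*x^3 + 243*x^2 - 243*x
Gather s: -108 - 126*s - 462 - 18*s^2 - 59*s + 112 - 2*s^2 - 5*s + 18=-20*s^2 - 190*s - 440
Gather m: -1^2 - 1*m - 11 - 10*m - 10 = -11*m - 22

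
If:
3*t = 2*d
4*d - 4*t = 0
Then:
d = 0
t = 0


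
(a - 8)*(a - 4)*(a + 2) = a^3 - 10*a^2 + 8*a + 64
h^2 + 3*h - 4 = (h - 1)*(h + 4)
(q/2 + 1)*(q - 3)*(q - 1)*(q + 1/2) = q^4/2 - 3*q^3/4 - 3*q^2 + 7*q/4 + 3/2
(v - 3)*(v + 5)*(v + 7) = v^3 + 9*v^2 - v - 105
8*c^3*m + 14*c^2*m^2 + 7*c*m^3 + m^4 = m*(c + m)*(2*c + m)*(4*c + m)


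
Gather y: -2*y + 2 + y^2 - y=y^2 - 3*y + 2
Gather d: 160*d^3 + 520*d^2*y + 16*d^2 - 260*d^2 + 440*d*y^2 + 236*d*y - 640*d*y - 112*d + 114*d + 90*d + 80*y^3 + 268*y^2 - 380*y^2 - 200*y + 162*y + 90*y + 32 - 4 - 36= 160*d^3 + d^2*(520*y - 244) + d*(440*y^2 - 404*y + 92) + 80*y^3 - 112*y^2 + 52*y - 8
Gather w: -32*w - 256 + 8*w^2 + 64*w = 8*w^2 + 32*w - 256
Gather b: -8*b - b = -9*b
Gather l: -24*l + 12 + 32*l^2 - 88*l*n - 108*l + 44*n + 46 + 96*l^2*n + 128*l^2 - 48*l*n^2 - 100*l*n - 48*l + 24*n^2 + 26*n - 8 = l^2*(96*n + 160) + l*(-48*n^2 - 188*n - 180) + 24*n^2 + 70*n + 50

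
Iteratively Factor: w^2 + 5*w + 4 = (w + 1)*(w + 4)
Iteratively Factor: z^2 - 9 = (z + 3)*(z - 3)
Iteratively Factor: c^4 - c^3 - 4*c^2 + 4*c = (c - 2)*(c^3 + c^2 - 2*c) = c*(c - 2)*(c^2 + c - 2) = c*(c - 2)*(c - 1)*(c + 2)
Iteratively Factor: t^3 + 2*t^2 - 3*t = (t - 1)*(t^2 + 3*t) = t*(t - 1)*(t + 3)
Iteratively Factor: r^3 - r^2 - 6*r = (r)*(r^2 - r - 6) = r*(r - 3)*(r + 2)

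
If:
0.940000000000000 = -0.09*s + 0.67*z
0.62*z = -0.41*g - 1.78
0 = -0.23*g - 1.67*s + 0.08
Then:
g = -6.66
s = 0.97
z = 1.53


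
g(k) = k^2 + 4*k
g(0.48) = 2.15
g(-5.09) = 5.55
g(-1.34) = -3.56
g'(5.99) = 15.98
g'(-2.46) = -0.92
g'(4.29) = 12.58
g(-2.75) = -3.44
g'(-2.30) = -0.60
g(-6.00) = 12.00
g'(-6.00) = -8.00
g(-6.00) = 12.00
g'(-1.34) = 1.32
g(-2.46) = -3.79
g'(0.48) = 4.96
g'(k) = 2*k + 4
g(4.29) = 35.56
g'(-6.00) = -8.00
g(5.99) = 59.84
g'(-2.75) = -1.50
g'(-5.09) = -6.18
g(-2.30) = -3.91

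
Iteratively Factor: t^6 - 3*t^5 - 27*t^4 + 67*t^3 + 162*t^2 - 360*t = (t - 2)*(t^5 - t^4 - 29*t^3 + 9*t^2 + 180*t) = (t - 2)*(t + 3)*(t^4 - 4*t^3 - 17*t^2 + 60*t) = (t - 5)*(t - 2)*(t + 3)*(t^3 + t^2 - 12*t) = (t - 5)*(t - 3)*(t - 2)*(t + 3)*(t^2 + 4*t) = t*(t - 5)*(t - 3)*(t - 2)*(t + 3)*(t + 4)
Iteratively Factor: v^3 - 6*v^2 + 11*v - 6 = (v - 1)*(v^2 - 5*v + 6) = (v - 3)*(v - 1)*(v - 2)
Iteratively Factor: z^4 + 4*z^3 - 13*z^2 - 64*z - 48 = (z + 1)*(z^3 + 3*z^2 - 16*z - 48) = (z + 1)*(z + 4)*(z^2 - z - 12) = (z - 4)*(z + 1)*(z + 4)*(z + 3)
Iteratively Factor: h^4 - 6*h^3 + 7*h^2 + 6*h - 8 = (h - 4)*(h^3 - 2*h^2 - h + 2) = (h - 4)*(h - 2)*(h^2 - 1) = (h - 4)*(h - 2)*(h + 1)*(h - 1)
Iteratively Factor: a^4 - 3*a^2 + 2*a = (a + 2)*(a^3 - 2*a^2 + a) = a*(a + 2)*(a^2 - 2*a + 1) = a*(a - 1)*(a + 2)*(a - 1)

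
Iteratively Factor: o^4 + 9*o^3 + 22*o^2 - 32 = (o + 4)*(o^3 + 5*o^2 + 2*o - 8) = (o - 1)*(o + 4)*(o^2 + 6*o + 8) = (o - 1)*(o + 2)*(o + 4)*(o + 4)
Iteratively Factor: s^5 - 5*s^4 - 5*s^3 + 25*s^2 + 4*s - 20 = (s - 2)*(s^4 - 3*s^3 - 11*s^2 + 3*s + 10) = (s - 5)*(s - 2)*(s^3 + 2*s^2 - s - 2) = (s - 5)*(s - 2)*(s - 1)*(s^2 + 3*s + 2) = (s - 5)*(s - 2)*(s - 1)*(s + 1)*(s + 2)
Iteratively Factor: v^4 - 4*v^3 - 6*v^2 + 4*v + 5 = (v - 5)*(v^3 + v^2 - v - 1) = (v - 5)*(v + 1)*(v^2 - 1) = (v - 5)*(v - 1)*(v + 1)*(v + 1)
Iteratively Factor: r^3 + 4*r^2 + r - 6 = (r - 1)*(r^2 + 5*r + 6) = (r - 1)*(r + 2)*(r + 3)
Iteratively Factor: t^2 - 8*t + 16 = (t - 4)*(t - 4)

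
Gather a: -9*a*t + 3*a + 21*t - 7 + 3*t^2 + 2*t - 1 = a*(3 - 9*t) + 3*t^2 + 23*t - 8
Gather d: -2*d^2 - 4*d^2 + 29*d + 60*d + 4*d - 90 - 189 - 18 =-6*d^2 + 93*d - 297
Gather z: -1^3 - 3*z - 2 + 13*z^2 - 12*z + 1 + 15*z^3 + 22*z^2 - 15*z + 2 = 15*z^3 + 35*z^2 - 30*z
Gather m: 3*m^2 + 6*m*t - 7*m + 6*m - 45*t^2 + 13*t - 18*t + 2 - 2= 3*m^2 + m*(6*t - 1) - 45*t^2 - 5*t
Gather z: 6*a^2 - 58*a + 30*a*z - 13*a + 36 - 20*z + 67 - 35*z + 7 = 6*a^2 - 71*a + z*(30*a - 55) + 110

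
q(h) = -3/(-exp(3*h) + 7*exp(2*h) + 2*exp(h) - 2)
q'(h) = -3*(3*exp(3*h) - 14*exp(2*h) - 2*exp(h))/(-exp(3*h) + 7*exp(2*h) + 2*exp(h) - 2)^2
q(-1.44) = 2.62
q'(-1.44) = 2.78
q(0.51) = -0.19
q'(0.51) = 0.33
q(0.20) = -0.33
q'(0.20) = 0.65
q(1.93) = -0.18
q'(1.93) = -3.13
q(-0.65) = -3.71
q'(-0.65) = 20.29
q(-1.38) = 2.80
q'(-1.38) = 3.52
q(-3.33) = 1.56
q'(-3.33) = 0.07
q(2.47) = 0.00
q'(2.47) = -0.02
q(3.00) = 0.00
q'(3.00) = 0.00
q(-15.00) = 1.50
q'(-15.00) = 0.00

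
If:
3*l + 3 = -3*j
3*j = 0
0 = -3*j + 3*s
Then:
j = 0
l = -1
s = 0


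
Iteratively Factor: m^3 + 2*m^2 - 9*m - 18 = (m - 3)*(m^2 + 5*m + 6) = (m - 3)*(m + 2)*(m + 3)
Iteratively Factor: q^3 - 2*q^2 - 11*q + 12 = (q - 4)*(q^2 + 2*q - 3) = (q - 4)*(q + 3)*(q - 1)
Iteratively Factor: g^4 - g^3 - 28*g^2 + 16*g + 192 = (g - 4)*(g^3 + 3*g^2 - 16*g - 48) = (g - 4)*(g + 4)*(g^2 - g - 12) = (g - 4)^2*(g + 4)*(g + 3)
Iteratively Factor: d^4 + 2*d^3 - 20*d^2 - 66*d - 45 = (d + 3)*(d^3 - d^2 - 17*d - 15) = (d + 1)*(d + 3)*(d^2 - 2*d - 15) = (d - 5)*(d + 1)*(d + 3)*(d + 3)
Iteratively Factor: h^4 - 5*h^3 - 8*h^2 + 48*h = (h + 3)*(h^3 - 8*h^2 + 16*h) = (h - 4)*(h + 3)*(h^2 - 4*h) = (h - 4)^2*(h + 3)*(h)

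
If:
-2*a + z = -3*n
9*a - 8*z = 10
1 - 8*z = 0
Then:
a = 11/9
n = 167/216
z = 1/8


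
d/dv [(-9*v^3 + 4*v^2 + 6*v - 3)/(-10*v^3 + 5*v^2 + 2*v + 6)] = (-5*v^4 + 84*v^3 - 274*v^2 + 78*v + 42)/(100*v^6 - 100*v^5 - 15*v^4 - 100*v^3 + 64*v^2 + 24*v + 36)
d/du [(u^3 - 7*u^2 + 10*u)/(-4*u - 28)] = (-u^3 - 7*u^2 + 49*u - 35)/(2*(u^2 + 14*u + 49))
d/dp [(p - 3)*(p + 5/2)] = 2*p - 1/2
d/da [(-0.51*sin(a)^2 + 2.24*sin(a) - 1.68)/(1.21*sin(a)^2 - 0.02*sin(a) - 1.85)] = (-2.7002*sin(a)^2 + 5.9526*sin(a) - 4.1776)*cos(a)/(1.4641*sin(a)^4 - 0.0484*sin(a)^3 - 4.4766*sin(a)^2 + 0.074*sin(a) + 3.4225)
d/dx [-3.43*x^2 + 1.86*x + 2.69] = 1.86 - 6.86*x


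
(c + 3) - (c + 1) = 2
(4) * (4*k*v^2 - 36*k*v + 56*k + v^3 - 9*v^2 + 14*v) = 16*k*v^2 - 144*k*v + 224*k + 4*v^3 - 36*v^2 + 56*v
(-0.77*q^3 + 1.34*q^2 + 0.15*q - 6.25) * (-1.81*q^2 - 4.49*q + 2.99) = 1.3937*q^5 + 1.0319*q^4 - 8.5904*q^3 + 14.6456*q^2 + 28.511*q - 18.6875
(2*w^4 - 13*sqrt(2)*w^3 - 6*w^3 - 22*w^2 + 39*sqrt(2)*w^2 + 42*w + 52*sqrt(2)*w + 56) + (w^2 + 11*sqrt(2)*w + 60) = 2*w^4 - 13*sqrt(2)*w^3 - 6*w^3 - 21*w^2 + 39*sqrt(2)*w^2 + 42*w + 63*sqrt(2)*w + 116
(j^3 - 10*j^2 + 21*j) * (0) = 0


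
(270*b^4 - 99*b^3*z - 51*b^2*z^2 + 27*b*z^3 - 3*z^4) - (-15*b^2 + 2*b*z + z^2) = 270*b^4 - 99*b^3*z - 51*b^2*z^2 + 15*b^2 + 27*b*z^3 - 2*b*z - 3*z^4 - z^2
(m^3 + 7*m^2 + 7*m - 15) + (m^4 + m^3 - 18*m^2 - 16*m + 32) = m^4 + 2*m^3 - 11*m^2 - 9*m + 17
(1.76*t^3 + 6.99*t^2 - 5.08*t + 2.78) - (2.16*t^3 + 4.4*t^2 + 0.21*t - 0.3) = -0.4*t^3 + 2.59*t^2 - 5.29*t + 3.08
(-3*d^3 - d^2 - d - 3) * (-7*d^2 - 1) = 21*d^5 + 7*d^4 + 10*d^3 + 22*d^2 + d + 3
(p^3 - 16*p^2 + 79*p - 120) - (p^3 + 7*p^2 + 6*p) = -23*p^2 + 73*p - 120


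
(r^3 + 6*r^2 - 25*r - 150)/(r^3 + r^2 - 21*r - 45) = (r^2 + 11*r + 30)/(r^2 + 6*r + 9)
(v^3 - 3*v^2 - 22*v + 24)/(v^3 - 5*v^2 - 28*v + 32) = (v - 6)/(v - 8)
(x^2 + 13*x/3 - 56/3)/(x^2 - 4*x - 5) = (-3*x^2 - 13*x + 56)/(3*(-x^2 + 4*x + 5))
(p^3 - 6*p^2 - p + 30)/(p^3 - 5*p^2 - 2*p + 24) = (p - 5)/(p - 4)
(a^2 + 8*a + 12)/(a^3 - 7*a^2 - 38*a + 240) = (a + 2)/(a^2 - 13*a + 40)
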